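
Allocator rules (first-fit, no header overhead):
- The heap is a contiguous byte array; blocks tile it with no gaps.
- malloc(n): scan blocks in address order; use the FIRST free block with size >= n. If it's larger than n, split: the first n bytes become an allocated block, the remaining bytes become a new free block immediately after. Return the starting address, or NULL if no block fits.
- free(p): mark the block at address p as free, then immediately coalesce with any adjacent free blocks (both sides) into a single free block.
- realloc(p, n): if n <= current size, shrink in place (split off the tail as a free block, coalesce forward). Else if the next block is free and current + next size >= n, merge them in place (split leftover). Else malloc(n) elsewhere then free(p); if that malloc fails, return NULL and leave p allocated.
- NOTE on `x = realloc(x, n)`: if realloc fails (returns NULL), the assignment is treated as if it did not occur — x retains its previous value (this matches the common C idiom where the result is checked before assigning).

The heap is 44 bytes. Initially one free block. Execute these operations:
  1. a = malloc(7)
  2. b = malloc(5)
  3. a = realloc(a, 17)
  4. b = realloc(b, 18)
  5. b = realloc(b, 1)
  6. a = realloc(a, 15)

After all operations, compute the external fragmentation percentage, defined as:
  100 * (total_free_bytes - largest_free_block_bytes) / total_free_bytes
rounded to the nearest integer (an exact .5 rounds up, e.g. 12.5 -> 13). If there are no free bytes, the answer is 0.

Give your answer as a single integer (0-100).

Answer: 39

Derivation:
Op 1: a = malloc(7) -> a = 0; heap: [0-6 ALLOC][7-43 FREE]
Op 2: b = malloc(5) -> b = 7; heap: [0-6 ALLOC][7-11 ALLOC][12-43 FREE]
Op 3: a = realloc(a, 17) -> a = 12; heap: [0-6 FREE][7-11 ALLOC][12-28 ALLOC][29-43 FREE]
Op 4: b = realloc(b, 18) -> NULL (b unchanged); heap: [0-6 FREE][7-11 ALLOC][12-28 ALLOC][29-43 FREE]
Op 5: b = realloc(b, 1) -> b = 7; heap: [0-6 FREE][7-7 ALLOC][8-11 FREE][12-28 ALLOC][29-43 FREE]
Op 6: a = realloc(a, 15) -> a = 12; heap: [0-6 FREE][7-7 ALLOC][8-11 FREE][12-26 ALLOC][27-43 FREE]
Free blocks: [7 4 17] total_free=28 largest=17 -> 100*(28-17)/28 = 1100/28 ≈ 39.286 -> rounds to 39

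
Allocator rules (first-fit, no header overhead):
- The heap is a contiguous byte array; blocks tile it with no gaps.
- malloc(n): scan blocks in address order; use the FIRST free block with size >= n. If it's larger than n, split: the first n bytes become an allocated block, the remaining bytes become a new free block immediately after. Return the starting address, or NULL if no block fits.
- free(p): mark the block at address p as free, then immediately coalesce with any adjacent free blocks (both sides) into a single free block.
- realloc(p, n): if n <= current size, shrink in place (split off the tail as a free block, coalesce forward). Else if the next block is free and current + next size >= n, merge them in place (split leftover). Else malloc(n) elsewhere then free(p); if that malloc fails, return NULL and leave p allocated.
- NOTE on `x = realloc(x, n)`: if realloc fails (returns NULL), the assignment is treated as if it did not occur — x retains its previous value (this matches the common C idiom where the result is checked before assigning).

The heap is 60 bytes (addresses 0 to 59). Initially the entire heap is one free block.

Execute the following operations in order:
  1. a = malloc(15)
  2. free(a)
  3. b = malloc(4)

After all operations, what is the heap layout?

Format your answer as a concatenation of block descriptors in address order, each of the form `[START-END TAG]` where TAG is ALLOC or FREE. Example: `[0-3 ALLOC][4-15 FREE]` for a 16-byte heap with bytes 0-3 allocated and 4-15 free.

Answer: [0-3 ALLOC][4-59 FREE]

Derivation:
Op 1: a = malloc(15) -> a = 0; heap: [0-14 ALLOC][15-59 FREE]
Op 2: free(a) -> (freed a); heap: [0-59 FREE]
Op 3: b = malloc(4) -> b = 0; heap: [0-3 ALLOC][4-59 FREE]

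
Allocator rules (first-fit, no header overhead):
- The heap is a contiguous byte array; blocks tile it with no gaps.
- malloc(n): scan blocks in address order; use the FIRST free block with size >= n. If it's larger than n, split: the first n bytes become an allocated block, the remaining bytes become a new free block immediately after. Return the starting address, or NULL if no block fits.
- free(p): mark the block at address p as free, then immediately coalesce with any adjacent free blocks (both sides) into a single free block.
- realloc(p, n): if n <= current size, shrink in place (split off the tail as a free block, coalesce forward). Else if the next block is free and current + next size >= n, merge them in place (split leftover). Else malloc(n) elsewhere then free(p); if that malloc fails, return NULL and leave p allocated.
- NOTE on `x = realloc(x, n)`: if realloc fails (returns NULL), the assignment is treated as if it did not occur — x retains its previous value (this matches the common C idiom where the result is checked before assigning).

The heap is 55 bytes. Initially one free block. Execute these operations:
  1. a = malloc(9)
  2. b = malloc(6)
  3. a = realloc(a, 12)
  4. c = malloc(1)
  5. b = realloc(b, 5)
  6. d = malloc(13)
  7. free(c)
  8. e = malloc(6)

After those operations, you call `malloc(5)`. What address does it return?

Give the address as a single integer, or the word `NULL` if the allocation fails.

Answer: 40

Derivation:
Op 1: a = malloc(9) -> a = 0; heap: [0-8 ALLOC][9-54 FREE]
Op 2: b = malloc(6) -> b = 9; heap: [0-8 ALLOC][9-14 ALLOC][15-54 FREE]
Op 3: a = realloc(a, 12) -> a = 15; heap: [0-8 FREE][9-14 ALLOC][15-26 ALLOC][27-54 FREE]
Op 4: c = malloc(1) -> c = 0; heap: [0-0 ALLOC][1-8 FREE][9-14 ALLOC][15-26 ALLOC][27-54 FREE]
Op 5: b = realloc(b, 5) -> b = 9; heap: [0-0 ALLOC][1-8 FREE][9-13 ALLOC][14-14 FREE][15-26 ALLOC][27-54 FREE]
Op 6: d = malloc(13) -> d = 27; heap: [0-0 ALLOC][1-8 FREE][9-13 ALLOC][14-14 FREE][15-26 ALLOC][27-39 ALLOC][40-54 FREE]
Op 7: free(c) -> (freed c); heap: [0-8 FREE][9-13 ALLOC][14-14 FREE][15-26 ALLOC][27-39 ALLOC][40-54 FREE]
Op 8: e = malloc(6) -> e = 0; heap: [0-5 ALLOC][6-8 FREE][9-13 ALLOC][14-14 FREE][15-26 ALLOC][27-39 ALLOC][40-54 FREE]
malloc(5): first-fit scan over [0-5 ALLOC][6-8 FREE][9-13 ALLOC][14-14 FREE][15-26 ALLOC][27-39 ALLOC][40-54 FREE] -> 40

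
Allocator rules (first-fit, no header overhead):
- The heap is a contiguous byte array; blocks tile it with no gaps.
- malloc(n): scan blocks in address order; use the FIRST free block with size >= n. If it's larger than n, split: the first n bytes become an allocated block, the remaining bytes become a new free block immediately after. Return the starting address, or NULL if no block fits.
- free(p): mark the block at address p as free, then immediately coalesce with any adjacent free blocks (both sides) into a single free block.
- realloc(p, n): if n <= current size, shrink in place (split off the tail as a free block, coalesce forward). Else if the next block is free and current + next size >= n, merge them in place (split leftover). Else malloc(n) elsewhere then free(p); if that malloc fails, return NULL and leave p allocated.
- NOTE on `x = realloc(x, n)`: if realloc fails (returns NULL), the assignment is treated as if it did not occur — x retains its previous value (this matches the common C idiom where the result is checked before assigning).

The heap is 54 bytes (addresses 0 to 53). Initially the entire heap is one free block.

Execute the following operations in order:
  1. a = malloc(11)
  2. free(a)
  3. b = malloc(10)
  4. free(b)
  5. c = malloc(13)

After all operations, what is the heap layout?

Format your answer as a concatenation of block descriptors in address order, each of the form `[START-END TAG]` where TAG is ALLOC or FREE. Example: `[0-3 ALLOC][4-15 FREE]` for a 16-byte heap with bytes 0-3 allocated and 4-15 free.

Op 1: a = malloc(11) -> a = 0; heap: [0-10 ALLOC][11-53 FREE]
Op 2: free(a) -> (freed a); heap: [0-53 FREE]
Op 3: b = malloc(10) -> b = 0; heap: [0-9 ALLOC][10-53 FREE]
Op 4: free(b) -> (freed b); heap: [0-53 FREE]
Op 5: c = malloc(13) -> c = 0; heap: [0-12 ALLOC][13-53 FREE]

Answer: [0-12 ALLOC][13-53 FREE]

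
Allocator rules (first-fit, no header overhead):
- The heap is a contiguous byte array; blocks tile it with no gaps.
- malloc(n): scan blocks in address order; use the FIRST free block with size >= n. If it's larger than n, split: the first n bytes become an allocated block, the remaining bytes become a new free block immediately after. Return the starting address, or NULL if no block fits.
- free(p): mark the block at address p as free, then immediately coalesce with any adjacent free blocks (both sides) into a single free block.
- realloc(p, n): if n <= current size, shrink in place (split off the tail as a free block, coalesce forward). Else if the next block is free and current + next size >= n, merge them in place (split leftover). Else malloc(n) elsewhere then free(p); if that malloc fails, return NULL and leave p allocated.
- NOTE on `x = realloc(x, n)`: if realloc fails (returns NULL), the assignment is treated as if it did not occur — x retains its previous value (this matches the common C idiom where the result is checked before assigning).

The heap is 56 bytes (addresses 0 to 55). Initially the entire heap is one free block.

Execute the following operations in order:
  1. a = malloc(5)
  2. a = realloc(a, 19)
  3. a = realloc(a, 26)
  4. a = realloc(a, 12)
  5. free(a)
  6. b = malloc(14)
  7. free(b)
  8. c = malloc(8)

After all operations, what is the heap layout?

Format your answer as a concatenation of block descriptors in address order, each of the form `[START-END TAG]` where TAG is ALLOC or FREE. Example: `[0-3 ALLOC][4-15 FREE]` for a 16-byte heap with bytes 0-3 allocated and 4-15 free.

Answer: [0-7 ALLOC][8-55 FREE]

Derivation:
Op 1: a = malloc(5) -> a = 0; heap: [0-4 ALLOC][5-55 FREE]
Op 2: a = realloc(a, 19) -> a = 0; heap: [0-18 ALLOC][19-55 FREE]
Op 3: a = realloc(a, 26) -> a = 0; heap: [0-25 ALLOC][26-55 FREE]
Op 4: a = realloc(a, 12) -> a = 0; heap: [0-11 ALLOC][12-55 FREE]
Op 5: free(a) -> (freed a); heap: [0-55 FREE]
Op 6: b = malloc(14) -> b = 0; heap: [0-13 ALLOC][14-55 FREE]
Op 7: free(b) -> (freed b); heap: [0-55 FREE]
Op 8: c = malloc(8) -> c = 0; heap: [0-7 ALLOC][8-55 FREE]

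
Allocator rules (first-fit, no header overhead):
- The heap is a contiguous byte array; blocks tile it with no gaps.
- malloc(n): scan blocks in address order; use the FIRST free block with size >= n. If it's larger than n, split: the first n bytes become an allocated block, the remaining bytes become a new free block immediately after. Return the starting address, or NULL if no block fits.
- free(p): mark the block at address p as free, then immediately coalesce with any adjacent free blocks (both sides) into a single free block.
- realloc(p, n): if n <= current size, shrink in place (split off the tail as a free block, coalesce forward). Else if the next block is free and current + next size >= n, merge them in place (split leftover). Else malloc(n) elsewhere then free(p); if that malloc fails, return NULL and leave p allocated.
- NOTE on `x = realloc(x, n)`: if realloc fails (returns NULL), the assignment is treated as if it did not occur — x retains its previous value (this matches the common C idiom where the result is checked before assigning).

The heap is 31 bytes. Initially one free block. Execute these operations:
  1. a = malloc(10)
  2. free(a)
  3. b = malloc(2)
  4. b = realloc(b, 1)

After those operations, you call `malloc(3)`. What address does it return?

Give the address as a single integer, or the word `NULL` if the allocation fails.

Op 1: a = malloc(10) -> a = 0; heap: [0-9 ALLOC][10-30 FREE]
Op 2: free(a) -> (freed a); heap: [0-30 FREE]
Op 3: b = malloc(2) -> b = 0; heap: [0-1 ALLOC][2-30 FREE]
Op 4: b = realloc(b, 1) -> b = 0; heap: [0-0 ALLOC][1-30 FREE]
malloc(3): first-fit scan over [0-0 ALLOC][1-30 FREE] -> 1

Answer: 1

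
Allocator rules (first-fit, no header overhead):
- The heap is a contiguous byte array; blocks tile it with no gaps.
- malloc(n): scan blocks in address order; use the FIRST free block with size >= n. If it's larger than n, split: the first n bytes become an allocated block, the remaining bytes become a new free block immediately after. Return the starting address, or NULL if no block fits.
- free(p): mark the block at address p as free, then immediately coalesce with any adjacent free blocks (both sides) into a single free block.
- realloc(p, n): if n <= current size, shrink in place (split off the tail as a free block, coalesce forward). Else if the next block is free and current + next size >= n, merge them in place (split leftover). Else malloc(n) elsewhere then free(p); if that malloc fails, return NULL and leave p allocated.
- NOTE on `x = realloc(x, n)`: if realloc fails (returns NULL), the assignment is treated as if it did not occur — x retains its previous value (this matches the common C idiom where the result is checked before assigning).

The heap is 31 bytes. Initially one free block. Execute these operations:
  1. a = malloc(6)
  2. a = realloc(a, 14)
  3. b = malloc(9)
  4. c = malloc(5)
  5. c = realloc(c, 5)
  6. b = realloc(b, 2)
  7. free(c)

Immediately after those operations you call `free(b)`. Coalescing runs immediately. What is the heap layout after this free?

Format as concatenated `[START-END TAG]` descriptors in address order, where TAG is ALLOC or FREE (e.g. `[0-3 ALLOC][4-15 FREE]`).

Op 1: a = malloc(6) -> a = 0; heap: [0-5 ALLOC][6-30 FREE]
Op 2: a = realloc(a, 14) -> a = 0; heap: [0-13 ALLOC][14-30 FREE]
Op 3: b = malloc(9) -> b = 14; heap: [0-13 ALLOC][14-22 ALLOC][23-30 FREE]
Op 4: c = malloc(5) -> c = 23; heap: [0-13 ALLOC][14-22 ALLOC][23-27 ALLOC][28-30 FREE]
Op 5: c = realloc(c, 5) -> c = 23; heap: [0-13 ALLOC][14-22 ALLOC][23-27 ALLOC][28-30 FREE]
Op 6: b = realloc(b, 2) -> b = 14; heap: [0-13 ALLOC][14-15 ALLOC][16-22 FREE][23-27 ALLOC][28-30 FREE]
Op 7: free(c) -> (freed c); heap: [0-13 ALLOC][14-15 ALLOC][16-30 FREE]
free(b): b = 14 -> block [14-15 ALLOC]; mark free, coalesce with adjacent free neighbors -> [0-13 ALLOC][14-30 FREE]

Answer: [0-13 ALLOC][14-30 FREE]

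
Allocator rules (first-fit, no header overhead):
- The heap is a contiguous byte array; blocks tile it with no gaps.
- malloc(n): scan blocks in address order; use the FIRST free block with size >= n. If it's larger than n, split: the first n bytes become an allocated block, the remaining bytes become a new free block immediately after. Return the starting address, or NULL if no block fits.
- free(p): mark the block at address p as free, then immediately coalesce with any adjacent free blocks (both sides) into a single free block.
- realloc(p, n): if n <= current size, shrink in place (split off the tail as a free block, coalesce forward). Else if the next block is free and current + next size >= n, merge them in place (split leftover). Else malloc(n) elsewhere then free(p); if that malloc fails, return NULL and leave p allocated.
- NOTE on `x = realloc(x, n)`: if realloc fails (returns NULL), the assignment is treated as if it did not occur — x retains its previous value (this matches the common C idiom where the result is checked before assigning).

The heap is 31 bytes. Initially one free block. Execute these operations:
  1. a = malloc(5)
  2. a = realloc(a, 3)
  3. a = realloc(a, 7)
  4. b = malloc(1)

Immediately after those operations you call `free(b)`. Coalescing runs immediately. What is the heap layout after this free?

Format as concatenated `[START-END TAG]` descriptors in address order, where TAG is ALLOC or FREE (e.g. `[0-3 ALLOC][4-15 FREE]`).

Op 1: a = malloc(5) -> a = 0; heap: [0-4 ALLOC][5-30 FREE]
Op 2: a = realloc(a, 3) -> a = 0; heap: [0-2 ALLOC][3-30 FREE]
Op 3: a = realloc(a, 7) -> a = 0; heap: [0-6 ALLOC][7-30 FREE]
Op 4: b = malloc(1) -> b = 7; heap: [0-6 ALLOC][7-7 ALLOC][8-30 FREE]
free(b): b = 7 -> block [7-7 ALLOC]; mark free, coalesce with adjacent free neighbors -> [0-6 ALLOC][7-30 FREE]

Answer: [0-6 ALLOC][7-30 FREE]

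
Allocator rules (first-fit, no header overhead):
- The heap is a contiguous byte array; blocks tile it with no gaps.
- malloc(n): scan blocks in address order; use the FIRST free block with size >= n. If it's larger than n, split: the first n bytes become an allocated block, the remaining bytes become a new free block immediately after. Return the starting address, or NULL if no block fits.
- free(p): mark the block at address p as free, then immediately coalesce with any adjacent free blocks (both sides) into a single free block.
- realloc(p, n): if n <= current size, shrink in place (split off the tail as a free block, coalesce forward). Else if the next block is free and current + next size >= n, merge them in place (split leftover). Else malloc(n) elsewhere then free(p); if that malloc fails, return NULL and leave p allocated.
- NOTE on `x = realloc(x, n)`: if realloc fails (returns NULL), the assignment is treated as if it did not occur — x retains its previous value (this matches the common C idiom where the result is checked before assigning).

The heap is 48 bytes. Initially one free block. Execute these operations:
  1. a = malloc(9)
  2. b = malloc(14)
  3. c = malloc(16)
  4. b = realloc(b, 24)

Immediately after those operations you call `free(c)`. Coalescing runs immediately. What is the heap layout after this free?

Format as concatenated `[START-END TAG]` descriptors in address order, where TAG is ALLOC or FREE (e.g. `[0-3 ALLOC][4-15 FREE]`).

Op 1: a = malloc(9) -> a = 0; heap: [0-8 ALLOC][9-47 FREE]
Op 2: b = malloc(14) -> b = 9; heap: [0-8 ALLOC][9-22 ALLOC][23-47 FREE]
Op 3: c = malloc(16) -> c = 23; heap: [0-8 ALLOC][9-22 ALLOC][23-38 ALLOC][39-47 FREE]
Op 4: b = realloc(b, 24) -> NULL (b unchanged); heap: [0-8 ALLOC][9-22 ALLOC][23-38 ALLOC][39-47 FREE]
free(c): c = 23 -> block [23-38 ALLOC]; mark free, coalesce with adjacent free neighbors -> [0-8 ALLOC][9-22 ALLOC][23-47 FREE]

Answer: [0-8 ALLOC][9-22 ALLOC][23-47 FREE]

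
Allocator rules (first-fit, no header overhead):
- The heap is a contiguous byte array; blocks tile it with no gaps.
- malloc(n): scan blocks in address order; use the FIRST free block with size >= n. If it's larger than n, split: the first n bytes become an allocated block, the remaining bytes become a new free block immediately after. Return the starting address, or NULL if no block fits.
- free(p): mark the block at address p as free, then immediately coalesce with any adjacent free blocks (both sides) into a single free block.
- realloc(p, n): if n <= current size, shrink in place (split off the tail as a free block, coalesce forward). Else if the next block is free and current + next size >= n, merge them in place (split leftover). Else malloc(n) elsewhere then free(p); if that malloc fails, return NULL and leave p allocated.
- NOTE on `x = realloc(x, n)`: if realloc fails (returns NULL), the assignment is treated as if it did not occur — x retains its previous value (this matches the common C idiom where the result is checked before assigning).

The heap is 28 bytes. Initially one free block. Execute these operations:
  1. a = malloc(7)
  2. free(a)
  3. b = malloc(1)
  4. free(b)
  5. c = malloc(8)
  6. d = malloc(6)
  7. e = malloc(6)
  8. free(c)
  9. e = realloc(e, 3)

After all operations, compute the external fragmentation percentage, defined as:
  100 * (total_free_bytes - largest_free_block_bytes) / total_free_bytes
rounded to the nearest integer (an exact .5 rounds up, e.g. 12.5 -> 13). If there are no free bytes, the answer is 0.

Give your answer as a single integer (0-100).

Op 1: a = malloc(7) -> a = 0; heap: [0-6 ALLOC][7-27 FREE]
Op 2: free(a) -> (freed a); heap: [0-27 FREE]
Op 3: b = malloc(1) -> b = 0; heap: [0-0 ALLOC][1-27 FREE]
Op 4: free(b) -> (freed b); heap: [0-27 FREE]
Op 5: c = malloc(8) -> c = 0; heap: [0-7 ALLOC][8-27 FREE]
Op 6: d = malloc(6) -> d = 8; heap: [0-7 ALLOC][8-13 ALLOC][14-27 FREE]
Op 7: e = malloc(6) -> e = 14; heap: [0-7 ALLOC][8-13 ALLOC][14-19 ALLOC][20-27 FREE]
Op 8: free(c) -> (freed c); heap: [0-7 FREE][8-13 ALLOC][14-19 ALLOC][20-27 FREE]
Op 9: e = realloc(e, 3) -> e = 14; heap: [0-7 FREE][8-13 ALLOC][14-16 ALLOC][17-27 FREE]
Free blocks: [8 11] total_free=19 largest=11 -> 100*(19-11)/19 = 800/19 ≈ 42.105 -> rounds to 42

Answer: 42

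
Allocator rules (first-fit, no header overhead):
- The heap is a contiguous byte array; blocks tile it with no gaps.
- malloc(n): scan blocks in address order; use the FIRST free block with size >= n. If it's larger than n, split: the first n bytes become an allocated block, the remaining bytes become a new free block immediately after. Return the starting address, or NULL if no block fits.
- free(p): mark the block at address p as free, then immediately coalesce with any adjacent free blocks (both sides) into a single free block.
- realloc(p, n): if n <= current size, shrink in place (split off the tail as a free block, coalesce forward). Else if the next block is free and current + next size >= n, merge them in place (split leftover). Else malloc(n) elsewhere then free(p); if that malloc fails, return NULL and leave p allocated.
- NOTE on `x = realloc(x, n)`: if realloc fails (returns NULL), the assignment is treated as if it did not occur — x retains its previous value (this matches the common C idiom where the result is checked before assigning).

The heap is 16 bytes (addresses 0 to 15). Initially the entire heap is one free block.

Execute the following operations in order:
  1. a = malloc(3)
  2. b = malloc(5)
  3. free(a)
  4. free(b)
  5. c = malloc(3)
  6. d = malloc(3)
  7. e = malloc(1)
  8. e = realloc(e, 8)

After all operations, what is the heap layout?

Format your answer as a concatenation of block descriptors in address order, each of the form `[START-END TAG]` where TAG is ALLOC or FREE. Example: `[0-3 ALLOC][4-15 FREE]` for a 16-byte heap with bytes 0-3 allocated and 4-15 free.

Op 1: a = malloc(3) -> a = 0; heap: [0-2 ALLOC][3-15 FREE]
Op 2: b = malloc(5) -> b = 3; heap: [0-2 ALLOC][3-7 ALLOC][8-15 FREE]
Op 3: free(a) -> (freed a); heap: [0-2 FREE][3-7 ALLOC][8-15 FREE]
Op 4: free(b) -> (freed b); heap: [0-15 FREE]
Op 5: c = malloc(3) -> c = 0; heap: [0-2 ALLOC][3-15 FREE]
Op 6: d = malloc(3) -> d = 3; heap: [0-2 ALLOC][3-5 ALLOC][6-15 FREE]
Op 7: e = malloc(1) -> e = 6; heap: [0-2 ALLOC][3-5 ALLOC][6-6 ALLOC][7-15 FREE]
Op 8: e = realloc(e, 8) -> e = 6; heap: [0-2 ALLOC][3-5 ALLOC][6-13 ALLOC][14-15 FREE]

Answer: [0-2 ALLOC][3-5 ALLOC][6-13 ALLOC][14-15 FREE]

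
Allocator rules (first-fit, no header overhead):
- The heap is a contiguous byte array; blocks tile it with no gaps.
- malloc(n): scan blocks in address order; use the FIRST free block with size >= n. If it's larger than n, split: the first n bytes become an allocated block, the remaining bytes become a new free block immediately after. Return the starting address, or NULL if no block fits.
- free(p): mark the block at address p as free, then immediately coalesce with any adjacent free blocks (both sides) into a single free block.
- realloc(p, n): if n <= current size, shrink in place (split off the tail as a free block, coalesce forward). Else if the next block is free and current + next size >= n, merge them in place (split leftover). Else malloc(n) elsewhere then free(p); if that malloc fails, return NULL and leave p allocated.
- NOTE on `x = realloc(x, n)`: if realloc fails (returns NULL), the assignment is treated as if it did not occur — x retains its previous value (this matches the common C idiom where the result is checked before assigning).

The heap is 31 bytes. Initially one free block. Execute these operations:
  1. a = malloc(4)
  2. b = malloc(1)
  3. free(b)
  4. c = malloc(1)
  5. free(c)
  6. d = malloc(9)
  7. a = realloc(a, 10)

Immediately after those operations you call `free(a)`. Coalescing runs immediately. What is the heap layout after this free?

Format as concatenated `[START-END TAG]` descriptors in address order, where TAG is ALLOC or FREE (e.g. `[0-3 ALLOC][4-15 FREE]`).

Answer: [0-3 FREE][4-12 ALLOC][13-30 FREE]

Derivation:
Op 1: a = malloc(4) -> a = 0; heap: [0-3 ALLOC][4-30 FREE]
Op 2: b = malloc(1) -> b = 4; heap: [0-3 ALLOC][4-4 ALLOC][5-30 FREE]
Op 3: free(b) -> (freed b); heap: [0-3 ALLOC][4-30 FREE]
Op 4: c = malloc(1) -> c = 4; heap: [0-3 ALLOC][4-4 ALLOC][5-30 FREE]
Op 5: free(c) -> (freed c); heap: [0-3 ALLOC][4-30 FREE]
Op 6: d = malloc(9) -> d = 4; heap: [0-3 ALLOC][4-12 ALLOC][13-30 FREE]
Op 7: a = realloc(a, 10) -> a = 13; heap: [0-3 FREE][4-12 ALLOC][13-22 ALLOC][23-30 FREE]
free(a): a = 13 -> block [13-22 ALLOC]; mark free, coalesce with adjacent free neighbors -> [0-3 FREE][4-12 ALLOC][13-30 FREE]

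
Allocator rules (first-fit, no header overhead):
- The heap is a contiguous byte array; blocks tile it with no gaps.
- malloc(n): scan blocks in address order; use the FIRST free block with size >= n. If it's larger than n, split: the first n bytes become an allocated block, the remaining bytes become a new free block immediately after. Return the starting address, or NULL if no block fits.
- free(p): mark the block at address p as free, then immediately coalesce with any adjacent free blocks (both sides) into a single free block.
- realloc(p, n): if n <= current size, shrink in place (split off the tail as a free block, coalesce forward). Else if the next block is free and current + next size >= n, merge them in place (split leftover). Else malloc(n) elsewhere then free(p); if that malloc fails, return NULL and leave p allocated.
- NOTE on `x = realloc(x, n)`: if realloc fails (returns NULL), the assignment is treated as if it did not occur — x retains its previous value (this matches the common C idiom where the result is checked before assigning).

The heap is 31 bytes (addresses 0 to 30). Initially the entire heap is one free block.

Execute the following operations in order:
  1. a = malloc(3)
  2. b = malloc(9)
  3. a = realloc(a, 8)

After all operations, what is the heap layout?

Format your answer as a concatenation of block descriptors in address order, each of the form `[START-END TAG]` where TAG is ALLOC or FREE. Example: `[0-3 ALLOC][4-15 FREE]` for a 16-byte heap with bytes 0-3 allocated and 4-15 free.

Answer: [0-2 FREE][3-11 ALLOC][12-19 ALLOC][20-30 FREE]

Derivation:
Op 1: a = malloc(3) -> a = 0; heap: [0-2 ALLOC][3-30 FREE]
Op 2: b = malloc(9) -> b = 3; heap: [0-2 ALLOC][3-11 ALLOC][12-30 FREE]
Op 3: a = realloc(a, 8) -> a = 12; heap: [0-2 FREE][3-11 ALLOC][12-19 ALLOC][20-30 FREE]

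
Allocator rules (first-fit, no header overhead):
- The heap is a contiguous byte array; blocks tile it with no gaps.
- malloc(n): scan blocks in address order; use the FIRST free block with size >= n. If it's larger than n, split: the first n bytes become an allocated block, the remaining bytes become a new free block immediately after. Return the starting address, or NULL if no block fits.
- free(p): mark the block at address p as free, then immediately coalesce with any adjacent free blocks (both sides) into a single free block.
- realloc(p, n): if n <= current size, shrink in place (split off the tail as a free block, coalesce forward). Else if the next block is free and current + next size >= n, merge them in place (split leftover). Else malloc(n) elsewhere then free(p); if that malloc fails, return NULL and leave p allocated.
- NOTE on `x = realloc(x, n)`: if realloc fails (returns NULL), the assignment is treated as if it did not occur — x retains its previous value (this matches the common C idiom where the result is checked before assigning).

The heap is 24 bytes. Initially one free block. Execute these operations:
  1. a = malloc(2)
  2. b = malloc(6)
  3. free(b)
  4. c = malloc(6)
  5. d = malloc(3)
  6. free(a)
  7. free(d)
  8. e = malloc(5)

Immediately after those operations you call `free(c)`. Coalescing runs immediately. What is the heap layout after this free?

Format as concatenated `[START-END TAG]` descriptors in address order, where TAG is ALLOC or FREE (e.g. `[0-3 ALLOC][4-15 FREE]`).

Answer: [0-7 FREE][8-12 ALLOC][13-23 FREE]

Derivation:
Op 1: a = malloc(2) -> a = 0; heap: [0-1 ALLOC][2-23 FREE]
Op 2: b = malloc(6) -> b = 2; heap: [0-1 ALLOC][2-7 ALLOC][8-23 FREE]
Op 3: free(b) -> (freed b); heap: [0-1 ALLOC][2-23 FREE]
Op 4: c = malloc(6) -> c = 2; heap: [0-1 ALLOC][2-7 ALLOC][8-23 FREE]
Op 5: d = malloc(3) -> d = 8; heap: [0-1 ALLOC][2-7 ALLOC][8-10 ALLOC][11-23 FREE]
Op 6: free(a) -> (freed a); heap: [0-1 FREE][2-7 ALLOC][8-10 ALLOC][11-23 FREE]
Op 7: free(d) -> (freed d); heap: [0-1 FREE][2-7 ALLOC][8-23 FREE]
Op 8: e = malloc(5) -> e = 8; heap: [0-1 FREE][2-7 ALLOC][8-12 ALLOC][13-23 FREE]
free(c): c = 2 -> block [2-7 ALLOC]; mark free, coalesce with adjacent free neighbors -> [0-7 FREE][8-12 ALLOC][13-23 FREE]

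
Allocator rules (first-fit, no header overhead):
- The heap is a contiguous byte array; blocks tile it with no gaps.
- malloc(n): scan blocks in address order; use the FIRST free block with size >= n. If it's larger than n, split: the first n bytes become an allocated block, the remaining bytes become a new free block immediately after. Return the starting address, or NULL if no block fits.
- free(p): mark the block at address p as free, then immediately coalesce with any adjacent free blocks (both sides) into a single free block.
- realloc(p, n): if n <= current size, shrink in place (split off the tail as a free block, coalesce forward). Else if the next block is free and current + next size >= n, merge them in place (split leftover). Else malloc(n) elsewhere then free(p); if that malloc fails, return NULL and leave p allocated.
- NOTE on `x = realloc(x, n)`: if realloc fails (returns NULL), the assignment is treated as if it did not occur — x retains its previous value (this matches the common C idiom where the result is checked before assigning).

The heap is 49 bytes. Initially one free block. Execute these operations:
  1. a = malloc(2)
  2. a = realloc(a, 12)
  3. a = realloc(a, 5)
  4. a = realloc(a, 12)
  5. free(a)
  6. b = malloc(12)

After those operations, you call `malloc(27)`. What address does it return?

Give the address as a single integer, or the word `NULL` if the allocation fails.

Answer: 12

Derivation:
Op 1: a = malloc(2) -> a = 0; heap: [0-1 ALLOC][2-48 FREE]
Op 2: a = realloc(a, 12) -> a = 0; heap: [0-11 ALLOC][12-48 FREE]
Op 3: a = realloc(a, 5) -> a = 0; heap: [0-4 ALLOC][5-48 FREE]
Op 4: a = realloc(a, 12) -> a = 0; heap: [0-11 ALLOC][12-48 FREE]
Op 5: free(a) -> (freed a); heap: [0-48 FREE]
Op 6: b = malloc(12) -> b = 0; heap: [0-11 ALLOC][12-48 FREE]
malloc(27): first-fit scan over [0-11 ALLOC][12-48 FREE] -> 12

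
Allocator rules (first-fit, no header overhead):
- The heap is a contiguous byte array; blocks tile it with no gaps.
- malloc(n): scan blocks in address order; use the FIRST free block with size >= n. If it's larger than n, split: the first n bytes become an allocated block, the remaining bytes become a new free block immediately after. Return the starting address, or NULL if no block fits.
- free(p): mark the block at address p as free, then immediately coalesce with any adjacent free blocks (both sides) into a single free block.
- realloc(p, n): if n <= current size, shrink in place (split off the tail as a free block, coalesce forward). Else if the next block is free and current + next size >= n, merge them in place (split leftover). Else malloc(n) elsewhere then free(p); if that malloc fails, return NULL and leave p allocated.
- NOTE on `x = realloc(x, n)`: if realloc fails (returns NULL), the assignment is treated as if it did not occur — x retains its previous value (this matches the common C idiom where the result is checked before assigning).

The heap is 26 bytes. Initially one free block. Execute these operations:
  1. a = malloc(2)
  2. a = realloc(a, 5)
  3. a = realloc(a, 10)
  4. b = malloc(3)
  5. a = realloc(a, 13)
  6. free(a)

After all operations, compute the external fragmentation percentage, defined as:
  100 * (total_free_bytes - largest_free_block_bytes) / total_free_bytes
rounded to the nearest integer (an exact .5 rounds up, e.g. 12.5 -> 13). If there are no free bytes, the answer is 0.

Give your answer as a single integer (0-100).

Op 1: a = malloc(2) -> a = 0; heap: [0-1 ALLOC][2-25 FREE]
Op 2: a = realloc(a, 5) -> a = 0; heap: [0-4 ALLOC][5-25 FREE]
Op 3: a = realloc(a, 10) -> a = 0; heap: [0-9 ALLOC][10-25 FREE]
Op 4: b = malloc(3) -> b = 10; heap: [0-9 ALLOC][10-12 ALLOC][13-25 FREE]
Op 5: a = realloc(a, 13) -> a = 13; heap: [0-9 FREE][10-12 ALLOC][13-25 ALLOC]
Op 6: free(a) -> (freed a); heap: [0-9 FREE][10-12 ALLOC][13-25 FREE]
Free blocks: [10 13] total_free=23 largest=13 -> 100*(23-13)/23 = 1000/23 ≈ 43.478 -> rounds to 43

Answer: 43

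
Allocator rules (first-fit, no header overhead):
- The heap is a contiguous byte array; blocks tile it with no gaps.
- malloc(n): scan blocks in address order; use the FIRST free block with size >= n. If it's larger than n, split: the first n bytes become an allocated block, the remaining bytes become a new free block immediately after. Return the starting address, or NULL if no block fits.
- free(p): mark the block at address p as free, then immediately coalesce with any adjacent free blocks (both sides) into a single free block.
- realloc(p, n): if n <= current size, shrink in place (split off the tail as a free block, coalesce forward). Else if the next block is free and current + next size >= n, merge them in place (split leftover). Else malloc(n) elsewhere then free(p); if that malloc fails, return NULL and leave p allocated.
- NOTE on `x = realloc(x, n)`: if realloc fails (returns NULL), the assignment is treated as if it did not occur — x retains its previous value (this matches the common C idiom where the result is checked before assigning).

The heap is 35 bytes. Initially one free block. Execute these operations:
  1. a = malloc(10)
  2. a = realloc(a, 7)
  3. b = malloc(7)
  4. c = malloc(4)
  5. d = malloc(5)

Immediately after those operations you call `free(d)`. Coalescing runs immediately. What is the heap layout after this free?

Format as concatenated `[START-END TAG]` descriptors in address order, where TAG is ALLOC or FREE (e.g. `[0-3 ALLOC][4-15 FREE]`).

Op 1: a = malloc(10) -> a = 0; heap: [0-9 ALLOC][10-34 FREE]
Op 2: a = realloc(a, 7) -> a = 0; heap: [0-6 ALLOC][7-34 FREE]
Op 3: b = malloc(7) -> b = 7; heap: [0-6 ALLOC][7-13 ALLOC][14-34 FREE]
Op 4: c = malloc(4) -> c = 14; heap: [0-6 ALLOC][7-13 ALLOC][14-17 ALLOC][18-34 FREE]
Op 5: d = malloc(5) -> d = 18; heap: [0-6 ALLOC][7-13 ALLOC][14-17 ALLOC][18-22 ALLOC][23-34 FREE]
free(d): d = 18 -> block [18-22 ALLOC]; mark free, coalesce with adjacent free neighbors -> [0-6 ALLOC][7-13 ALLOC][14-17 ALLOC][18-34 FREE]

Answer: [0-6 ALLOC][7-13 ALLOC][14-17 ALLOC][18-34 FREE]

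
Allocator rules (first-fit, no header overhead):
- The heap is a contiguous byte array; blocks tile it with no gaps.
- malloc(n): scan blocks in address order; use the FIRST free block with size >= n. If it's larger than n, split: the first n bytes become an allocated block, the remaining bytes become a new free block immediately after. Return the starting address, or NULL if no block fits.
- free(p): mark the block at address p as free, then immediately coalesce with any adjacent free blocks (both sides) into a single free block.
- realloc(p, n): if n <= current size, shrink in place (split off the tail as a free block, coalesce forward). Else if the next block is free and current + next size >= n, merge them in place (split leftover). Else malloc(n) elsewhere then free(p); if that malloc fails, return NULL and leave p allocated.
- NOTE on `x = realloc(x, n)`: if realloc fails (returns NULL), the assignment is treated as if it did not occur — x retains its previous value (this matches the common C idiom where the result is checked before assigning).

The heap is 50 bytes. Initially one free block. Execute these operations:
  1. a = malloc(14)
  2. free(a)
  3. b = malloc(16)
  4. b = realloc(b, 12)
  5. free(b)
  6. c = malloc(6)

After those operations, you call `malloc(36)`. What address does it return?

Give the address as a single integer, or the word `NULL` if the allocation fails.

Op 1: a = malloc(14) -> a = 0; heap: [0-13 ALLOC][14-49 FREE]
Op 2: free(a) -> (freed a); heap: [0-49 FREE]
Op 3: b = malloc(16) -> b = 0; heap: [0-15 ALLOC][16-49 FREE]
Op 4: b = realloc(b, 12) -> b = 0; heap: [0-11 ALLOC][12-49 FREE]
Op 5: free(b) -> (freed b); heap: [0-49 FREE]
Op 6: c = malloc(6) -> c = 0; heap: [0-5 ALLOC][6-49 FREE]
malloc(36): first-fit scan over [0-5 ALLOC][6-49 FREE] -> 6

Answer: 6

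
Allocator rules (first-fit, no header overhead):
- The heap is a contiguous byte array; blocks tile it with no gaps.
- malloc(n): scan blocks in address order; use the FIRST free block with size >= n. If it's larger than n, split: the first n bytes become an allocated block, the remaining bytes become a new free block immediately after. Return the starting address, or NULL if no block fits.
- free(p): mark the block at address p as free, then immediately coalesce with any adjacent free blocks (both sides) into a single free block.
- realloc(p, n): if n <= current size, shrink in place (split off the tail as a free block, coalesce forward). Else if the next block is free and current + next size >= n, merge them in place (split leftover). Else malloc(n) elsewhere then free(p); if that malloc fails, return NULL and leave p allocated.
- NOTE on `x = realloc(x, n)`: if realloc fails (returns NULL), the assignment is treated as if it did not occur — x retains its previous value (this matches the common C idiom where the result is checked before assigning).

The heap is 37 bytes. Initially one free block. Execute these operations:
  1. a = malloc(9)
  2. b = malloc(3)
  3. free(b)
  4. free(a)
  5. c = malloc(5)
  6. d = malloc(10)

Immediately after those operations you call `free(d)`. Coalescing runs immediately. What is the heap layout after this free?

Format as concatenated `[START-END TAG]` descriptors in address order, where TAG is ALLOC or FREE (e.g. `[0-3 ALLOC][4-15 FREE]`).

Op 1: a = malloc(9) -> a = 0; heap: [0-8 ALLOC][9-36 FREE]
Op 2: b = malloc(3) -> b = 9; heap: [0-8 ALLOC][9-11 ALLOC][12-36 FREE]
Op 3: free(b) -> (freed b); heap: [0-8 ALLOC][9-36 FREE]
Op 4: free(a) -> (freed a); heap: [0-36 FREE]
Op 5: c = malloc(5) -> c = 0; heap: [0-4 ALLOC][5-36 FREE]
Op 6: d = malloc(10) -> d = 5; heap: [0-4 ALLOC][5-14 ALLOC][15-36 FREE]
free(d): d = 5 -> block [5-14 ALLOC]; mark free, coalesce with adjacent free neighbors -> [0-4 ALLOC][5-36 FREE]

Answer: [0-4 ALLOC][5-36 FREE]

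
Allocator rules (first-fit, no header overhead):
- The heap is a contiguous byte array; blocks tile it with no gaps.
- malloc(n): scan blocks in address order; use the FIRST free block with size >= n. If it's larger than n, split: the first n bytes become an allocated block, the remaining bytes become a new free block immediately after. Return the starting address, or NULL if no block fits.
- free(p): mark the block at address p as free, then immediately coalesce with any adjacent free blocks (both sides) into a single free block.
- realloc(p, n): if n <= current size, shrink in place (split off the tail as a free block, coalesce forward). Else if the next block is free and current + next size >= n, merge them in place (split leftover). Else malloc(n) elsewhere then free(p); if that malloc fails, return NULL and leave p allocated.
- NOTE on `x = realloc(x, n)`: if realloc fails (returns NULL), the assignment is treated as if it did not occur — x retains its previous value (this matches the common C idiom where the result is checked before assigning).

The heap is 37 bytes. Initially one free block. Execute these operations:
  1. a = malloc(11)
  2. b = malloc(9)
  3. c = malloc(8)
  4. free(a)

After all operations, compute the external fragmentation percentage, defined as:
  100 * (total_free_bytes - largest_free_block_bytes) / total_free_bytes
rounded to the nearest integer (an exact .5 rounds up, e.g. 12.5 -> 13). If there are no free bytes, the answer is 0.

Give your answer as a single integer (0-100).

Op 1: a = malloc(11) -> a = 0; heap: [0-10 ALLOC][11-36 FREE]
Op 2: b = malloc(9) -> b = 11; heap: [0-10 ALLOC][11-19 ALLOC][20-36 FREE]
Op 3: c = malloc(8) -> c = 20; heap: [0-10 ALLOC][11-19 ALLOC][20-27 ALLOC][28-36 FREE]
Op 4: free(a) -> (freed a); heap: [0-10 FREE][11-19 ALLOC][20-27 ALLOC][28-36 FREE]
Free blocks: [11 9] total_free=20 largest=11 -> 100*(20-11)/20 = 900/20 = 45

Answer: 45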